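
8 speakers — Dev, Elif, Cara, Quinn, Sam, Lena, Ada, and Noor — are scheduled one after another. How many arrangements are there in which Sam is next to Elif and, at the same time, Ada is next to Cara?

2880

Treat {Sam,Elif} as one block (2 orders) and {Ada,Cara} as another (2 orders).
That leaves 6 units to arrange: 2 × 2 × 6! = 4 × 720 = 2880.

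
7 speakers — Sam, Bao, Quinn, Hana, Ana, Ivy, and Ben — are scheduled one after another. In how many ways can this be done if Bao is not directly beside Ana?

There are 7! = 5040 arrangements in all. If Bao and Ana are adjacent, merging them into one block gives 2·(6)! = 1440 arrangements.
So 5040 − 1440 = 3600 arrangements keep them apart.

3600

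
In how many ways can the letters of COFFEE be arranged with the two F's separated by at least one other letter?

There are 6!/(2!·2!) = 180 arrangements of COFFEE in total.
If the two F's are adjacent, glue them into one block, leaving 5 items to arrange: (5)!/(2!) = 60 ways.
Subtracting, 180 − 60 = 120 arrangements keep the F's apart.

120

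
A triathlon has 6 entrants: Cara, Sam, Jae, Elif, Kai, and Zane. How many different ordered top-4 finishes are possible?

This is an ordered selection of 4 from 6: P(6,4).
That gives 6 × 5 × 4 × 3 = 360.

360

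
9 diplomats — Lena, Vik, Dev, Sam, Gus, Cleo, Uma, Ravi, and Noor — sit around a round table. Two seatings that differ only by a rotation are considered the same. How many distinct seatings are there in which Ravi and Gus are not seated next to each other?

Without the restriction there are (8)! = 40320 seatings.
Seatings with Ravi beside Gus: treat them as a block with 2 internal orders, giving 2 × (7)! = 10080.
Subtracting, 40320 − 10080 = 30240.

30240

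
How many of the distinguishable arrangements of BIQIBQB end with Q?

60

With the last slot taken by Q, it remains to arrange the other 6 letters (BIIBQB).
Those 6 letters have B appearing 3 times and I appearing twice, giving (6)!/(3!·2!) = 60.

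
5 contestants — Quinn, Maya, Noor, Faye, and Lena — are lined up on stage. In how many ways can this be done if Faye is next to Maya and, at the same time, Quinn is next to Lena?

24

Treat {Faye,Maya} as one block (2 orders) and {Quinn,Lena} as another (2 orders).
That leaves 3 units to arrange: 2 × 2 × 3! = 4 × 6 = 24.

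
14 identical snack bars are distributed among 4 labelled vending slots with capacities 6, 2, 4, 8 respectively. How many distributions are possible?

Ignoring the caps, the number of non-negative solutions to x_1+…+x_4 = 14 is C(17,3) = 680.
Subtract solutions that violate a single cap (substitute x_i' = x_i − (cap_i+1)): x_1 ≥ 7 gives C(10,3) = 120; x_2 ≥ 3 gives C(14,3) = 364; x_3 ≥ 5 gives C(12,3) = 220; x_4 ≥ 9 gives C(8,3) = 56. Together 760.
Add back pairs where two caps are both exceeded: 35 + 10 + 0 + 84 + 10 + 1 = 140.
By inclusion–exclusion the count is 680 − 760 + 140 = 60.

60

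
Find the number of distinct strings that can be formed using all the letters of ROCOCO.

The 6 letters of ROCOCO have repeats: C appearing twice and O appearing 3 times.
The number of distinct arrangements is 6!/(3!·2!) = 720/12 = 60.

60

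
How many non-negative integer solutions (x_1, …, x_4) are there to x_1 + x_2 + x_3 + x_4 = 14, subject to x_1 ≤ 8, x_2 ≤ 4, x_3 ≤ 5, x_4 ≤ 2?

45

By stars and bars, unrestricted non-negative solutions to x_1+…+x_4 = 14 number C(14+3,3) = 680.
Subtract solutions that violate a single cap (substitute x_i' = x_i − (cap_i+1)): x_1 ≥ 9 gives C(8,3) = 56; x_2 ≥ 5 gives C(12,3) = 220; x_3 ≥ 6 gives C(11,3) = 165; x_4 ≥ 3 gives C(14,3) = 364. Together 805.
Add back pairs where two caps are both exceeded: 1 + 0 + 10 + 20 + 84 + 56 = 171.
Subtract triples: 0 + 0 + 0 + 1 = 1.
By inclusion–exclusion the count is 680 − 805 + 171 − 1 = 45.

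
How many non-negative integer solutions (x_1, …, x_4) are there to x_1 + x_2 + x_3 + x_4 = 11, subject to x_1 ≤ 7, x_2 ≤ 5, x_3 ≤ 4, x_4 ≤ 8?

Without the upper bounds there are C(14,3) = 364 ways to split 11 among 4 variables.
Subtract solutions that violate a single cap (substitute x_i' = x_i − (cap_i+1)): x_1 ≥ 8 gives C(6,3) = 20; x_2 ≥ 6 gives C(8,3) = 56; x_3 ≥ 5 gives C(9,3) = 84; x_4 ≥ 9 gives C(5,3) = 10. Together 170.
Add back pairs where two caps are both exceeded: 0 + 0 + 0 + 1 + 0 + 0 = 1.
By inclusion–exclusion the count is 364 − 170 + 1 = 195.

195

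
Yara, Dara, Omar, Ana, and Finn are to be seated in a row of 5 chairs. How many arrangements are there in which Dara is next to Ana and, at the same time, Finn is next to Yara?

Treat {Dara,Ana} as one block (2 orders) and {Finn,Yara} as another (2 orders).
That leaves 3 units to arrange: 2 × 2 × 3! = 4 × 6 = 24.

24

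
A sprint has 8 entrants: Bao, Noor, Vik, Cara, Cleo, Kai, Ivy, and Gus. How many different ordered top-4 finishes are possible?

1680

This is an ordered selection of 4 from 8: P(8,4).
That gives 8 × 7 × 6 × 5 = 1680.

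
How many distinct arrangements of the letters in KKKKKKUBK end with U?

8

With the last slot taken by U, it remains to arrange the other 8 letters (KKKKKKBK).
Those 8 letters have K appearing 7 times, giving (8)!/(7!) = 8.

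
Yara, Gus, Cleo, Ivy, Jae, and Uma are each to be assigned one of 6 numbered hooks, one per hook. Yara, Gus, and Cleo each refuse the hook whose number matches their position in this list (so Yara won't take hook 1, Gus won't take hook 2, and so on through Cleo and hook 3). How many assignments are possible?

Let Aᵢ (for i ∈ {1, 2, 3}) be the placements that put person i in their forbidden hook. Any j of these fix j positions, leaving (6−j)! ways to fill the rest, and there are C(3,j) ways to pick which j.
By inclusion–exclusion, the number of valid placements is Σ_{j=0}^{3} (−1)^j C(3,j)·(6−j)!.
Computing: 720 − 360 + 72 − 6 = 426.

426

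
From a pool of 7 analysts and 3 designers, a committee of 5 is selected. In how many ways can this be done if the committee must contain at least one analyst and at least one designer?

Unrestricted: C(10,5) = 252 ways to pick any 5 of the 10.
Subtract selections that omit an entire group: no analysts → C(3,5) = 0; no designers → C(7,5) = 21.
Both groups omitted at once is impossible, so 252 − 21 = 231.

231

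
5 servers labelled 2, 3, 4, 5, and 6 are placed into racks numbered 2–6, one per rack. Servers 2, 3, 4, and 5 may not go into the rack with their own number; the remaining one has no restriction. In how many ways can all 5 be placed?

53

Let Aᵢ (for 2 ≤ i ≤ 5) be the placements that put server i in its forbidden rack. Any j of these fix j positions, leaving (5−j)! ways to fill the rest, and there are C(4,j) ways to pick which j.
By inclusion–exclusion, the number of valid placements is Σ_{j=0}^{4} (−1)^j C(4,j)·(5−j)!.
Computing: 120 − 96 + 36 − 8 + 1 = 53.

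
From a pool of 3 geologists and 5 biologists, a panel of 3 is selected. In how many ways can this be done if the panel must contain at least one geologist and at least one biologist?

Total 3-person selections from all 8: C(8,3) = 56.
Subtract selections that omit an entire group: no geologists → C(5,3) = 10; no biologists → C(3,3) = 1.
Both groups omitted at once is impossible, so 56 − 11 = 45.

45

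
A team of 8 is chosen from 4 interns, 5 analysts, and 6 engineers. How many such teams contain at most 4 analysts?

Split by how many analysts are chosen (0 through 4).
Sum: C(5,0)·C(10,8) + C(5,1)·C(10,7) + C(5,2)·C(10,6) + C(5,3)·C(10,5) + C(5,4)·C(10,4) = 45 + 600 + 2100 + 2520 + 1050 = 6315.

6315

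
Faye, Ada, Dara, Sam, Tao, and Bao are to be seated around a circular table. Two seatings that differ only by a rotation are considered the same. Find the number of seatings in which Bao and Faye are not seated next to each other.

72

Without the restriction there are (5)! = 120 seatings.
Those with Bao next to Faye: fuse the pair into one unit and seat 5 units around a circle — 2·(4)! = 48.
Subtracting, 120 − 48 = 72.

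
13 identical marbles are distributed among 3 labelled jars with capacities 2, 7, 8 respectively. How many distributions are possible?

12

By stars and bars, unrestricted non-negative solutions to x_1+…+x_3 = 13 number C(13+2,2) = 105.
Subtract solutions that violate a single cap (substitute x_i' = x_i − (cap_i+1)): x_1 ≥ 3 gives C(12,2) = 66; x_2 ≥ 8 gives C(7,2) = 21; x_3 ≥ 9 gives C(6,2) = 15. Together 102.
Add back pairs where two caps are both exceeded: 6 + 3 + 0 = 9.
By inclusion–exclusion the count is 105 − 102 + 9 = 12.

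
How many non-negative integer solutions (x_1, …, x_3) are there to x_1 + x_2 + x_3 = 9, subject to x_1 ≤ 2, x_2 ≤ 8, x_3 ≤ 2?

8

Ignoring the caps, the number of non-negative solutions to x_1+…+x_3 = 9 is C(11,2) = 55.
Subtract solutions that violate a single cap (substitute x_i' = x_i − (cap_i+1)): x_1 ≥ 3 gives C(8,2) = 28; x_2 ≥ 9 gives C(2,2) = 1; x_3 ≥ 3 gives C(8,2) = 28. Together 57.
Add back pairs where two caps are both exceeded: 0 + 10 + 0 = 10.
By inclusion–exclusion the count is 55 − 57 + 10 = 8.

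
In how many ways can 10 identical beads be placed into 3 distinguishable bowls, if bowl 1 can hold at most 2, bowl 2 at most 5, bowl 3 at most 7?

Ignoring the caps, the number of non-negative solutions to x_1+…+x_3 = 10 is C(12,2) = 66.
Subtract solutions that violate a single cap (substitute x_i' = x_i − (cap_i+1)): x_1 ≥ 3 gives C(9,2) = 36; x_2 ≥ 6 gives C(6,2) = 15; x_3 ≥ 8 gives C(4,2) = 6. Together 57.
Add back pairs where two caps are both exceeded: 3 + 0 + 0 = 3.
By inclusion–exclusion the count is 66 − 57 + 3 = 12.

12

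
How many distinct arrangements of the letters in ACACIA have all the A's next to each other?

12

Treat the 3 copies of A as a single block. The multiset to arrange is then {AAA, C, C, I}, 4 items in all.
That gives (4)!/(2!) = 12 arrangements.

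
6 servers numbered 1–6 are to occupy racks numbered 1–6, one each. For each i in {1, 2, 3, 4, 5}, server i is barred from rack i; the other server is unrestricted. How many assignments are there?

Let Aᵢ (for 1 ≤ i ≤ 5) be the placements that put server i in its forbidden rack. Any j of these fix j positions, leaving (6−j)! ways to fill the rest, and there are C(5,j) ways to pick which j.
By inclusion–exclusion, the number of valid placements is Σ_{j=0}^{5} (−1)^j C(5,j)·(6−j)!.
Computing: 720 − 600 + 240 − 60 + 10 − 1 = 309.

309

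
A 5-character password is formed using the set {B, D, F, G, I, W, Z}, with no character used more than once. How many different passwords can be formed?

Choose and order 5 of the 7 symbols: the first character has 7 options, the next 6, and so on down to 3.
7 × 6 × 5 × 4 × 3 = 2520.

2520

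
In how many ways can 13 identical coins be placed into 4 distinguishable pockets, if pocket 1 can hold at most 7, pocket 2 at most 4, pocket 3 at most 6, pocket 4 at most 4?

Ignoring the caps, the number of non-negative solutions to x_1+…+x_4 = 13 is C(16,3) = 560.
Subtract solutions that violate a single cap (substitute x_i' = x_i − (cap_i+1)): x_1 ≥ 8 gives C(8,3) = 56; x_2 ≥ 5 gives C(11,3) = 165; x_3 ≥ 7 gives C(9,3) = 84; x_4 ≥ 5 gives C(11,3) = 165. Together 470.
Add back pairs where two caps are both exceeded: 1 + 0 + 1 + 4 + 20 + 4 = 30.
By inclusion–exclusion the count is 560 − 470 + 30 = 120.

120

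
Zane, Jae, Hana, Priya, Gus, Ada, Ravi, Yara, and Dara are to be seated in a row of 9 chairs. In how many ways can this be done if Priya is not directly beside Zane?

282240

Of the 9! = 362880 arrangements, those with Priya and Zane adjacent number 2 × 8! = 80640 (treat the pair as a block with 2 internal orders).
So 362880 − 80640 = 282240 arrangements keep them apart.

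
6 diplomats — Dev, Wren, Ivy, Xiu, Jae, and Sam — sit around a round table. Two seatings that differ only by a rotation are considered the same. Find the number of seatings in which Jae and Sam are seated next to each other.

48

Treat {Jae, Sam} as one unit (2 internal orders) and seat the resulting 5 units around the table: (4)! circular arrangements.
So 2 × (4)! = 2 × 24 = 48.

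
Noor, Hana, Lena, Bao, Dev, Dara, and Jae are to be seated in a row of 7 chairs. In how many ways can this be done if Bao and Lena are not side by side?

3600

There are 7! = 5040 arrangements in all. If Bao and Lena are adjacent, merging them into one block gives 2·(6)! = 1440 arrangements.
So 5040 − 1440 = 3600 arrangements keep them apart.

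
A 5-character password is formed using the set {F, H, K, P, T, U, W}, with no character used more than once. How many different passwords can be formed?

2520

This is a permutation of 5 out of 7: P(7,5) = 7!/2!.
That product is 7 × 6 × 5 × 4 × 3 = 2520.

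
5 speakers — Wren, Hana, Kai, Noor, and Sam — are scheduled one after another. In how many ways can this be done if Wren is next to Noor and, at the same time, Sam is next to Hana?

24

Treat {Wren,Noor} as one block (2 orders) and {Sam,Hana} as another (2 orders).
That leaves 3 units to arrange: 2 × 2 × 3! = 4 × 6 = 24.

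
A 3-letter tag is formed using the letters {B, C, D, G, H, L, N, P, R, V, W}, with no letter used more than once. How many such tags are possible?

With no repetition, fill the 3 letters in order: 11 choices, then 10, down to 9.
That product is 11 × 10 × 9 = 990.

990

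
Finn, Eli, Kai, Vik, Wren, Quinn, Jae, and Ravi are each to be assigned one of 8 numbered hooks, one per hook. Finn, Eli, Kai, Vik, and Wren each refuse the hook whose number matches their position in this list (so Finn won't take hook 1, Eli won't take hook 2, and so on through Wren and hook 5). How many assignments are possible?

Let Aᵢ (for 1 ≤ i ≤ 5) be the placements that put person i in their forbidden hook. Any j of these fix j positions, leaving (8−j)! ways to fill the rest, and there are C(5,j) ways to pick which j.
By inclusion–exclusion, the number of valid placements is Σ_{j=0}^{5} (−1)^j C(5,j)·(8−j)!.
Computing: 40320 − 25200 + 7200 − 1200 + 120 − 6 = 21234.

21234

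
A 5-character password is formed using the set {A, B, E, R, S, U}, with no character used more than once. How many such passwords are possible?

This is a permutation of 5 out of 6: P(6,5) = 6!/1!.
6 × 5 × 4 × 3 × 2 = 720.

720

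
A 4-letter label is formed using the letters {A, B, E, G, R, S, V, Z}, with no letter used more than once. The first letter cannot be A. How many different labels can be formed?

1470

The first letter has 8−1 = 7 choices (anything except A).
The remaining 3 letters are filled from the other 7 symbols without repetition: 7 × 6 × 5 = 210.
Total: 7 × 210 = 1470.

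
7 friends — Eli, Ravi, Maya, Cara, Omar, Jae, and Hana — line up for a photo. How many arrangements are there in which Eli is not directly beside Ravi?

There are 7! = 5040 arrangements in all. If Eli and Ravi are adjacent, merging them into one block gives 2·(6)! = 1440 arrangements.
Complementary counting: 5040 − 1440 = 3600.

3600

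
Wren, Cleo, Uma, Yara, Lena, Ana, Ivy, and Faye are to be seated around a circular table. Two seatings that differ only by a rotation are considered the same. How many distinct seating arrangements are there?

5040

Fix one person's seat to break rotational symmetry; the remaining 7 people can be arranged in (7)! = 5040 ways.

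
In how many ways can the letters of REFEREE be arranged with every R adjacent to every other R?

30

Treat the 2 copies of R as a single block. The multiset to arrange is then {RR, E, E, E, E, F}, 6 items in all.
That gives (6)!/(4!) = 30 arrangements.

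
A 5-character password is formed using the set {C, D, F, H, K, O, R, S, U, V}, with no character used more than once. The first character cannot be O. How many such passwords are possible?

27216

The first character has 10−1 = 9 choices (anything except O).
The remaining 4 characters are filled from the other 9 symbols without repetition: 9 × 8 × 7 × 6 = 3024.
Total: 9 × 3024 = 27216.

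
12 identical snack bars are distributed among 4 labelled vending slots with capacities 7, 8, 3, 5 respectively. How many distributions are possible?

By stars and bars, unrestricted non-negative solutions to x_1+…+x_4 = 12 number C(12+3,3) = 455.
Subtract solutions that violate a single cap (substitute x_i' = x_i − (cap_i+1)): x_1 ≥ 8 gives C(7,3) = 35; x_2 ≥ 9 gives C(6,3) = 20; x_3 ≥ 4 gives C(11,3) = 165; x_4 ≥ 6 gives C(9,3) = 84. Together 304.
Add back pairs where two caps are both exceeded: 0 + 1 + 0 + 0 + 0 + 10 = 11.
By inclusion–exclusion the count is 455 − 304 + 11 = 162.

162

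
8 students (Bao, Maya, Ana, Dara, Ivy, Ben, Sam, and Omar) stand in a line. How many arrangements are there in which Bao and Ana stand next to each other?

10080

Place the 6 others and the Bao-Ana pair as 7 objects in a line; the pair has 2 internal arrangements.
So the count is 2·(7)! = 10080.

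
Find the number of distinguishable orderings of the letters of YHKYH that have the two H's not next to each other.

Total arrangements of YHKYH: 5!/(2!·2!) = 30.
If the two H's are adjacent, glue them into one block, leaving 4 items to arrange: (4)!/(2!) = 12 ways.
Hence 30 − 12 = 18.

18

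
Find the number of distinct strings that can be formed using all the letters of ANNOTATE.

5040

The 8 letters of ANNOTATE have repeats: A appearing twice, N appearing twice, and T appearing twice.
The number of distinct arrangements is 8!/(2!·2!·2!) = 40320/8 = 5040.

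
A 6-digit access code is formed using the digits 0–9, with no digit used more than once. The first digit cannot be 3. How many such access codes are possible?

136080

The first digit has 10−1 = 9 choices (anything except 3).
The remaining 5 digits are filled from the other 9 symbols without repetition: 9 × 8 × 7 × 6 × 5 = 15120.
Total: 9 × 15120 = 136080.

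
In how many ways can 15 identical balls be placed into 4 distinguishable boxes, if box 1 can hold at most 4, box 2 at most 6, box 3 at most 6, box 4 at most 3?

34

By stars and bars, unrestricted non-negative solutions to x_1+…+x_4 = 15 number C(15+3,3) = 816.
Subtract solutions that violate a single cap (substitute x_i' = x_i − (cap_i+1)): x_1 ≥ 5 gives C(13,3) = 286; x_2 ≥ 7 gives C(11,3) = 165; x_3 ≥ 7 gives C(11,3) = 165; x_4 ≥ 4 gives C(14,3) = 364. Together 980.
Add back pairs where two caps are both exceeded: 20 + 20 + 84 + 4 + 35 + 35 = 198.
By inclusion–exclusion the count is 816 − 980 + 198 = 34.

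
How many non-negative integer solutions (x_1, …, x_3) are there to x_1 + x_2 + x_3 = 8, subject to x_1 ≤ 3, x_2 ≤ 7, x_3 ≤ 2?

11

Without the upper bounds there are C(10,2) = 45 ways to split 8 among 3 variables.
Subtract solutions that violate a single cap (substitute x_i' = x_i − (cap_i+1)): x_1 ≥ 4 gives C(6,2) = 15; x_2 ≥ 8 gives C(2,2) = 1; x_3 ≥ 3 gives C(7,2) = 21. Together 37.
Add back pairs where two caps are both exceeded: 0 + 3 + 0 = 3.
By inclusion–exclusion the count is 45 − 37 + 3 = 11.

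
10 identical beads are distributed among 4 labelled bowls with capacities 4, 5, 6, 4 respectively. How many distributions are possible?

Without the upper bounds there are C(13,3) = 286 ways to split 10 among 4 bowls.
Subtract solutions that violate a single cap (substitute x_i' = x_i − (cap_i+1)): x_1 ≥ 5 gives C(8,3) = 56; x_2 ≥ 6 gives C(7,3) = 35; x_3 ≥ 7 gives C(6,3) = 20; x_4 ≥ 5 gives C(8,3) = 56. Together 167.
Add back pairs where two caps are both exceeded: 0 + 0 + 1 + 0 + 0 + 0 = 1.
By inclusion–exclusion the count is 286 − 167 + 1 = 120.

120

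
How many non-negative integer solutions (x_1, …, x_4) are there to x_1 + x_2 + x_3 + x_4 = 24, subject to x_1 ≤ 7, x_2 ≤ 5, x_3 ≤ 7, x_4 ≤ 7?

10

By stars and bars, unrestricted non-negative solutions to x_1+…+x_4 = 24 number C(24+3,3) = 2925.
Subtract solutions that violate a single cap (substitute x_i' = x_i − (cap_i+1)): x_1 ≥ 8 gives C(19,3) = 969; x_2 ≥ 6 gives C(21,3) = 1330; x_3 ≥ 8 gives C(19,3) = 969; x_4 ≥ 8 gives C(19,3) = 969. Together 4237.
Add back pairs where two caps are both exceeded: 286 + 165 + 165 + 286 + 286 + 165 = 1353.
Subtract triples: 10 + 10 + 1 + 10 = 31.
By inclusion–exclusion the count is 2925 − 4237 + 1353 − 31 = 10.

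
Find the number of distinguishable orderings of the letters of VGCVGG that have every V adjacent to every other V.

20

Treat the 2 copies of V as a single block. The multiset to arrange is then {VV, C, G, G, G}, 5 items in all.
That gives (5)!/(3!) = 20 arrangements.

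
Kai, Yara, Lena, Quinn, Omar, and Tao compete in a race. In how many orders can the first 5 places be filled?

720

There are 6 choices for 1st place, 5 for 2nd, and so on down to 2 for position 5.
That gives 6 × 5 × 4 × 3 × 2 = 720.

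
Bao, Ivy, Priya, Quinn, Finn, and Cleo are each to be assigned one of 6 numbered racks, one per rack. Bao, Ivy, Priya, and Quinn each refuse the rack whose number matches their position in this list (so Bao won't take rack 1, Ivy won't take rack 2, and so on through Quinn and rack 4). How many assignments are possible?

Let Aᵢ (for 1 ≤ i ≤ 4) be the placements that put person i in their forbidden rack. Any j of these fix j positions, leaving (6−j)! ways to fill the rest, and there are C(4,j) ways to pick which j.
By inclusion–exclusion, the number of valid placements is Σ_{j=0}^{4} (−1)^j C(4,j)·(6−j)!.
Computing: 720 − 480 + 144 − 24 + 2 = 362.

362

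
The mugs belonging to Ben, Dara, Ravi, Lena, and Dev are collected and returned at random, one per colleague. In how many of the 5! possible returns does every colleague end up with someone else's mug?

44

This is the derangement count D_5: permutations of 5 items with no fixed point.
By inclusion–exclusion this is Σ_{j=0}^{5} (−1)^j C(5,j)·(5−j)!.
Computing: 120 − 120 + 60 − 20 + 5 − 1 = 44.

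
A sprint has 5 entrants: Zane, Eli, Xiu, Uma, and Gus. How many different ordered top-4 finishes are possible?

There are 5 choices for 1st place, 4 for 2nd, and so on down to 2 for position 4.
That gives 5 × 4 × 3 × 2 = 120.

120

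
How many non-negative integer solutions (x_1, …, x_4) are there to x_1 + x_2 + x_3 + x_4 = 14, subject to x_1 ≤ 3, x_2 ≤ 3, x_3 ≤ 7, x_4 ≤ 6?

By stars and bars, unrestricted non-negative solutions to x_1+…+x_4 = 14 number C(14+3,3) = 680.
Subtract solutions that violate a single cap (substitute x_i' = x_i − (cap_i+1)): x_1 ≥ 4 gives C(13,3) = 286; x_2 ≥ 4 gives C(13,3) = 286; x_3 ≥ 8 gives C(9,3) = 84; x_4 ≥ 7 gives C(10,3) = 120. Together 776.
Add back pairs where two caps are both exceeded: 84 + 10 + 20 + 10 + 20 + 0 = 144.
By inclusion–exclusion the count is 680 − 776 + 144 = 48.

48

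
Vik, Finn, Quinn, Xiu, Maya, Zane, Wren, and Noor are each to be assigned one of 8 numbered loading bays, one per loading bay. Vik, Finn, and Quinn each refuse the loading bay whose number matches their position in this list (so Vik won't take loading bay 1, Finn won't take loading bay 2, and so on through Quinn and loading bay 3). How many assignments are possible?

27240

Let Aᵢ (for i ∈ {1, 2, 3}) be the placements that put person i in their forbidden loading bay. Any j of these fix j positions, leaving (8−j)! ways to fill the rest, and there are C(3,j) ways to pick which j.
By inclusion–exclusion, the number of valid placements is Σ_{j=0}^{3} (−1)^j C(3,j)·(8−j)!.
Computing: 40320 − 15120 + 2160 − 120 = 27240.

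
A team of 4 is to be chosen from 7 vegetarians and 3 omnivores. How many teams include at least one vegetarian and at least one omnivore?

175

With no constraint there are C(10,4) = 210 possible selections.
Selections missing a whole group: no vegetarians → C(3,4) = 0; no omnivores → C(7,4) = 35.
Both groups omitted at once is impossible, so 210 − 35 = 175.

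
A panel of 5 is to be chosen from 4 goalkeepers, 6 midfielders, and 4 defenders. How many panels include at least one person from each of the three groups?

1448

Total 5-person selections from all 14: C(14,5) = 2002.
Subtract selections that omit an entire group: no goalkeepers → C(10,5) = 252; no midfielders → C(8,5) = 56; no defenders → C(10,5) = 252.
Add back selections omitting two groups (i.e. drawn from a single group): C(4,5) + C(6,5) + C(4,5) = 6.
By inclusion–exclusion: 2002 − 560 + 6 = 1448.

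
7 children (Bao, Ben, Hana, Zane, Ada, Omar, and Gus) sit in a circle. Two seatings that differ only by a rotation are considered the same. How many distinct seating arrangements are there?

720

Seat Bao anywhere (absorbing the rotational symmetry), then permute the other 6: (6)! = 720.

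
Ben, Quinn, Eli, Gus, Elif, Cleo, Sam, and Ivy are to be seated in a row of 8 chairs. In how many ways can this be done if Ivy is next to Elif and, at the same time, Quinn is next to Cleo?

Treat {Ivy,Elif} as one block (2 orders) and {Quinn,Cleo} as another (2 orders).
That leaves 6 units to arrange: 2 × 2 × 6! = 4 × 720 = 2880.

2880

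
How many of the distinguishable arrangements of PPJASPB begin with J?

120

With the first slot taken by J, it remains to arrange the other 6 letters (PPASPB).
Those 6 letters have P appearing 3 times, giving (6)!/(3!) = 120.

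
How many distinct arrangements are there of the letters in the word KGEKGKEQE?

Letter multiplicities in KGEKGKEQE: E×3, G×2, K×3, Q×1.
Dividing 9! = 362880 by 3!·3!·2! = 72 for the repeated letters gives 5040.

5040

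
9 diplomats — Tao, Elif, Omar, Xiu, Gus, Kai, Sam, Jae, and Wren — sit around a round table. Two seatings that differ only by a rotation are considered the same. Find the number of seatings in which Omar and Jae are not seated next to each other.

Without the restriction there are (8)! = 40320 seatings.
Those with Omar next to Jae: fuse the pair into one unit and seat 8 units around a circle — 2·(7)! = 10080.
Subtracting, 40320 − 10080 = 30240.

30240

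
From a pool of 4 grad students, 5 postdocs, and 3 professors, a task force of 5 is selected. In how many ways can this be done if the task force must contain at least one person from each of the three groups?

590

Unrestricted: C(12,5) = 792 ways to pick any 5 of the 12.
Subtract selections that omit an entire group: no grad students → C(8,5) = 56; no postdocs → C(7,5) = 21; no professors → C(9,5) = 126.
Add back selections omitting two groups (i.e. drawn from a single group): C(4,5) + C(5,5) + C(3,5) = 1.
By inclusion–exclusion: 792 − 203 + 1 = 590.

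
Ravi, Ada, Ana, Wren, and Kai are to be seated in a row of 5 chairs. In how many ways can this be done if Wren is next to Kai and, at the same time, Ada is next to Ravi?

24

Treat {Wren,Kai} as one block (2 orders) and {Ada,Ravi} as another (2 orders).
That leaves 3 units to arrange: 2 × 2 × 3! = 4 × 6 = 24.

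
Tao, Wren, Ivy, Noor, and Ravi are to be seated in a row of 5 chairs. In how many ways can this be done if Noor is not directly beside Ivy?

72

Of the 5! = 120 arrangements, those with Noor and Ivy adjacent number 2 × 4! = 48 (treat the pair as a block with 2 internal orders).
Complementary counting: 120 − 48 = 72.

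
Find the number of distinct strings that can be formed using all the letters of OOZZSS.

90

The 6 letters of OOZZSS have repeats: O appearing twice, S appearing twice, and Z appearing twice.
So there are 6! / (2!·2!·2!) = 90 distinguishable arrangements.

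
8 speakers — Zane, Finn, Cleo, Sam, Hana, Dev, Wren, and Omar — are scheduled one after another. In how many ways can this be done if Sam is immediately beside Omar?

10080

Glue Sam and Omar into one block (2 internal orders), leaving 7 units to arrange in a row.
So the count is 2·(7)! = 10080.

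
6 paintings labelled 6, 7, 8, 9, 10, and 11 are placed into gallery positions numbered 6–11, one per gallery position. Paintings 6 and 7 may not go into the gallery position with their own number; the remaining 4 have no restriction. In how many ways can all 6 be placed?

Let Aᵢ (for i ∈ {6, 7}) be the placements that put painting i in its forbidden gallery position. Any j of these fix j positions, leaving (6−j)! ways to fill the rest, and there are C(2,j) ways to pick which j.
By inclusion–exclusion, the number of valid placements is Σ_{j=0}^{2} (−1)^j C(2,j)·(6−j)!.
Computing: 720 − 240 + 24 = 504.

504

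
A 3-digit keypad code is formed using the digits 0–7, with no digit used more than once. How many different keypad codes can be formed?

336

With no repetition, fill the 3 digits in order: 8 choices, then 7, down to 6.
That product is 8 × 7 × 6 = 336.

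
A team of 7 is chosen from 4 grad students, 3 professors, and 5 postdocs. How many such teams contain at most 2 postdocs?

246

Split by how many postdocs are chosen (0 through 2).
Sum: C(5,0)·C(7,7) + C(5,1)·C(7,6) + C(5,2)·C(7,5) = 1 + 35 + 210 = 246.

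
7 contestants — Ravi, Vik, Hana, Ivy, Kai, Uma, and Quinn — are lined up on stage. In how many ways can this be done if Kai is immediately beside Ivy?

Treat {Kai, Ivy} as a single unit. There are 6 units to order, and the pair itself can be ordered 2 ways.
So the count is 2·(6)! = 1440.

1440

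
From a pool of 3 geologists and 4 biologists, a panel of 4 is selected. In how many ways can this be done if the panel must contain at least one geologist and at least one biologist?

With no constraint there are C(7,4) = 35 possible selections.
Subtract selections that omit an entire group: no geologists → C(4,4) = 1; no biologists → C(3,4) = 0.
Both groups omitted at once is impossible, so 35 − 1 = 34.

34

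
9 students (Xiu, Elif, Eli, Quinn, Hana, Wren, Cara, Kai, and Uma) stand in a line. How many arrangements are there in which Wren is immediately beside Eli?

80640

Treat {Wren, Eli} as a single unit. There are 8 units to order, and the pair itself can be ordered 2 ways.
That gives 2 × 8! = 2 × 40320 = 80640.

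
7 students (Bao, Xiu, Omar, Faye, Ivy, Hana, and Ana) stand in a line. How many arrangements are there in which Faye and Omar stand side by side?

1440

Glue Faye and Omar into one block (2 internal orders), leaving 6 units to arrange in a row.
That gives 2 × 6! = 2 × 720 = 1440.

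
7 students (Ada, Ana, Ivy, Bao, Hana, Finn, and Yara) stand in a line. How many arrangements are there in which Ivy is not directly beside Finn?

Of the 7! = 5040 arrangements, those with Ivy and Finn adjacent number 2 × 6! = 1440 (treat the pair as a block with 2 internal orders).
Complementary counting: 5040 − 1440 = 3600.

3600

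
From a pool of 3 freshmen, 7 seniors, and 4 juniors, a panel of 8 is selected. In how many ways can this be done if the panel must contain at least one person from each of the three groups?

2793

With no constraint there are C(14,8) = 3003 possible selections.
Selections missing a whole group: no freshmen → C(11,8) = 165; no seniors → C(7,8) = 0; no juniors → C(10,8) = 45.
Add back selections omitting two groups (i.e. drawn from a single group): C(3,8) + C(7,8) + C(4,8) = 0.
By inclusion–exclusion: 3003 − 210 + 0 = 2793.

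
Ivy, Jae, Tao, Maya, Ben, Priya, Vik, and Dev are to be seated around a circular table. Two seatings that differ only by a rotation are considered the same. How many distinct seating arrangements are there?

5040

Fix one person's seat to break rotational symmetry; the remaining 7 people can be arranged in (7)! = 5040 ways.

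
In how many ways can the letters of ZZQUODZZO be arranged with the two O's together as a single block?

1680

Treat the 2 copies of O as a single block. The multiset to arrange is then {OO, D, Q, U, Z, Z, Z, Z}, 8 items in all.
That gives (8)!/(4!) = 1680 arrangements.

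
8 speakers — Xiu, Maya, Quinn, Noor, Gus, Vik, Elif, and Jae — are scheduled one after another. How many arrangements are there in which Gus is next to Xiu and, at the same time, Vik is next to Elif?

2880

Treat {Gus,Xiu} as one block (2 orders) and {Vik,Elif} as another (2 orders).
That leaves 6 units to arrange: 2 × 2 × 6! = 4 × 720 = 2880.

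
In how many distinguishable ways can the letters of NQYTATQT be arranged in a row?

NQYTATQT has 8 letters with Q appearing twice and T appearing 3 times.
The number of distinct arrangements is 8!/(3!·2!) = 40320/12 = 3360.

3360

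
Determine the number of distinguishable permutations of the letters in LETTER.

LETTER has 6 letters with E appearing twice and T appearing twice.
Dividing 6! = 720 by 2!·2! = 4 for the repeated letters gives 180.

180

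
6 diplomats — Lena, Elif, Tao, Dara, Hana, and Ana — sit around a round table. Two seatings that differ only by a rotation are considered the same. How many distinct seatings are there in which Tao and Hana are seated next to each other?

Treat {Tao, Hana} as one unit (2 internal orders) and seat the resulting 5 units around the table: (4)! circular arrangements.
So 2 × (4)! = 2 × 24 = 48.

48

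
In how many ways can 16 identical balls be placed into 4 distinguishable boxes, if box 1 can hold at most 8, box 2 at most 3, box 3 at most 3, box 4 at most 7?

Without the upper bounds there are C(19,3) = 969 ways to split 16 among 4 boxes.
Subtract solutions that violate a single cap (substitute x_i' = x_i − (cap_i+1)): x_1 ≥ 9 gives C(10,3) = 120; x_2 ≥ 4 gives C(15,3) = 455; x_3 ≥ 4 gives C(15,3) = 455; x_4 ≥ 8 gives C(11,3) = 165. Together 1195.
Add back pairs where two caps are both exceeded: 20 + 20 + 0 + 165 + 35 + 35 = 275.
Subtract triples: 0 + 0 + 0 + 1 = 1.
By inclusion–exclusion the count is 969 − 1195 + 275 − 1 = 48.

48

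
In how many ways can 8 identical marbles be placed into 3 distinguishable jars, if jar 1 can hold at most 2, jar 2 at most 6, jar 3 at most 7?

20

Ignoring the caps, the number of non-negative solutions to x_1+…+x_3 = 8 is C(10,2) = 45.
Subtract solutions that violate a single cap (substitute x_i' = x_i − (cap_i+1)): x_1 ≥ 3 gives C(7,2) = 21; x_2 ≥ 7 gives C(3,2) = 3; x_3 ≥ 8 gives C(2,2) = 1. Together 25.
No two caps can be exceeded simultaneously, so the pair terms are all 0.
By inclusion–exclusion the count is 45 − 25 + 0 = 20.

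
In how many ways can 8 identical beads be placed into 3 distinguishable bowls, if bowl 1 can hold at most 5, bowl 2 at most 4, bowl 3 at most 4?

19

By stars and bars, unrestricted non-negative solutions to x_1+…+x_3 = 8 number C(8+2,2) = 45.
Subtract solutions that violate a single cap (substitute x_i' = x_i − (cap_i+1)): x_1 ≥ 6 gives C(4,2) = 6; x_2 ≥ 5 gives C(5,2) = 10; x_3 ≥ 5 gives C(5,2) = 10. Together 26.
No two caps can be exceeded simultaneously, so the pair terms are all 0.
By inclusion–exclusion the count is 45 − 26 + 0 = 19.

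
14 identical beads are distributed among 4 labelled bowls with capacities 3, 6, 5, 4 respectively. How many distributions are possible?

Ignoring the caps, the number of non-negative solutions to x_1+…+x_4 = 14 is C(17,3) = 680.
Subtract solutions that violate a single cap (substitute x_i' = x_i − (cap_i+1)): x_1 ≥ 4 gives C(13,3) = 286; x_2 ≥ 7 gives C(10,3) = 120; x_3 ≥ 6 gives C(11,3) = 165; x_4 ≥ 5 gives C(12,3) = 220. Together 791.
Add back pairs where two caps are both exceeded: 20 + 35 + 56 + 4 + 10 + 20 = 145.
By inclusion–exclusion the count is 680 − 791 + 145 = 34.

34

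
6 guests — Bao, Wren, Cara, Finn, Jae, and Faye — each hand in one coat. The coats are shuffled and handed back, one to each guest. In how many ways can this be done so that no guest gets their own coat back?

Let Aᵢ be the assignments in which guest i gets their own coat. We want the size of the complement of A₁∪…∪A_6.
By inclusion–exclusion this is Σ_{j=0}^{6} (−1)^j C(6,j)·(6−j)!.
Computing: 720 − 720 + 360 − 120 + 30 − 6 + 1 = 265.

265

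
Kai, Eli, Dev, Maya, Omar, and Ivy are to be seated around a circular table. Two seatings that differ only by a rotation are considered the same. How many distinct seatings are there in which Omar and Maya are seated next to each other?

48

Glue Omar and Maya into a block (2 internal orders). Seating 5 units around a circle gives (4)! arrangements.
So 2 × (4)! = 2 × 24 = 48.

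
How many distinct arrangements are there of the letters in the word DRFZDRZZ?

DRFZDRZZ has 8 letters with D appearing twice, R appearing twice, and Z appearing 3 times.
Dividing 8! = 40320 by 3!·2!·2! = 24 for the repeated letters gives 1680.

1680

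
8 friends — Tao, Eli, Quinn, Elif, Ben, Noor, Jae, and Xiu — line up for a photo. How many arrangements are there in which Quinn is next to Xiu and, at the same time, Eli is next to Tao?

Treat {Quinn,Xiu} as one block (2 orders) and {Eli,Tao} as another (2 orders).
That leaves 6 units to arrange: 2 × 2 × 6! = 4 × 720 = 2880.

2880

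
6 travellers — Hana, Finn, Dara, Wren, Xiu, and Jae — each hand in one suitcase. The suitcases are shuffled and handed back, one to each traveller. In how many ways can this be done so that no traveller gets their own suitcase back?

Let Aᵢ be the assignments in which traveller i gets their own suitcase. We want the size of the complement of A₁∪…∪A_6.
By inclusion–exclusion this is Σ_{j=0}^{6} (−1)^j C(6,j)·(6−j)!.
Computing: 720 − 720 + 360 − 120 + 30 − 6 + 1 = 265.

265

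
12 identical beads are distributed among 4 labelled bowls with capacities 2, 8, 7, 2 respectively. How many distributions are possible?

54

Without the upper bounds there are C(15,3) = 455 ways to split 12 among 4 bowls.
Subtract solutions that violate a single cap (substitute x_i' = x_i − (cap_i+1)): x_1 ≥ 3 gives C(12,3) = 220; x_2 ≥ 9 gives C(6,3) = 20; x_3 ≥ 8 gives C(7,3) = 35; x_4 ≥ 3 gives C(12,3) = 220. Together 495.
Add back pairs where two caps are both exceeded: 1 + 4 + 84 + 0 + 1 + 4 = 94.
By inclusion–exclusion the count is 455 − 495 + 94 = 54.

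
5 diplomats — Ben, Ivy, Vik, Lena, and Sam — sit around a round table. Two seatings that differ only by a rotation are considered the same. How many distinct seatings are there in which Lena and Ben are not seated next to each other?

All circular seatings of 5 people number (4)! = 24.
Seatings with Lena beside Ben: treat them as a block with 2 internal orders, giving 2 × (3)! = 12.
Subtracting, 24 − 12 = 12.

12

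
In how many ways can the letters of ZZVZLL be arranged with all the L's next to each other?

Treat the 2 copies of L as a single block. The multiset to arrange is then {LL, V, Z, Z, Z}, 5 items in all.
That gives (5)!/(3!) = 20 arrangements.

20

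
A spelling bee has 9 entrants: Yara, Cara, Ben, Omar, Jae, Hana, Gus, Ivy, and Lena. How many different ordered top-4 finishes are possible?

This is an ordered selection of 4 from 9: P(9,4).
That gives 9 × 8 × 7 × 6 = 3024.

3024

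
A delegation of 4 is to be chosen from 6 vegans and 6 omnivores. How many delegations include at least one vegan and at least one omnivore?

Total 4-person selections from all 12: C(12,4) = 495.
Selections missing a whole group: no vegans → C(6,4) = 15; no omnivores → C(6,4) = 15.
Both groups omitted at once is impossible, so 495 − 30 = 465.

465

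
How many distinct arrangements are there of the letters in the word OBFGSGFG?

3360

OBFGSGFG has 8 letters with F appearing twice and G appearing 3 times.
The number of distinct arrangements is 8!/(3!·2!) = 40320/12 = 3360.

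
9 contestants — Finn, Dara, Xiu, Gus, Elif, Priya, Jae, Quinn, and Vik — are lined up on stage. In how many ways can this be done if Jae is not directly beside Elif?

Of the 9! = 362880 arrangements, those with Jae and Elif adjacent number 2 × 8! = 80640 (treat the pair as a block with 2 internal orders).
Complementary counting: 362880 − 80640 = 282240.

282240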